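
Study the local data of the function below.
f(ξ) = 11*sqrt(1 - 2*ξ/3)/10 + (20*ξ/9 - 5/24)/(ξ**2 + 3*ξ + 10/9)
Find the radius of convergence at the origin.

Denominator factor (ξ**2 + 3*ξ + 10/9): discriminant 41/9, real irrational roots -3/2 + (1/6)*sqrt(41) and -3/2 - (1/6)*sqrt(41); poles of order 1, moduli 3/2 - (1/6)*sqrt(41) and 3/2 + (1/6)*sqrt(41).
Branch term (11/10)*sqrt(1 - ξ/(3/2)): its argument vanishes at ξ = 3/2, a square-root branch point, modulus 3/2.
The radius of convergence is the smallest modulus among the singular points: 3/2 - (1/6)*sqrt(41).

The radius of convergence is 3/2 - (1/6)*sqrt(41).


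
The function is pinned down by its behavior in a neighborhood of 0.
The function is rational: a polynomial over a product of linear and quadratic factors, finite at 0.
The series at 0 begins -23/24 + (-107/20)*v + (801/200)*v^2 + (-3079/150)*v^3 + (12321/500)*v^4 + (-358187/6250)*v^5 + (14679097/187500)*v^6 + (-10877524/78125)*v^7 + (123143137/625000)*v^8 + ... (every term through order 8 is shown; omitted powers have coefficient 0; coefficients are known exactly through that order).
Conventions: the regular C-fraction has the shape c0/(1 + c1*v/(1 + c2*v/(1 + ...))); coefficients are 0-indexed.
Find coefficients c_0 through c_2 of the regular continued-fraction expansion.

Taylor coefficients (read off): a_0 = -23/24, a_1 = -107/20, a_2 = 801/200.
c0 = a_0 = -23/24. Peel one level at a time: if S = 1 + c*v/S' with S'(0) = 1, then c is the v-coefficient of S and S' = c*v/(S - 1).
S_1 = c0/f = 1 + (-642/115)*v + (467433/13225)*v^2 + ...; c1 = -642/115.
S_2 = c1*v/(S_1 - 1) = 1 + (155811/24610)*v + ...; c2 = 155811/24610.

The regular C-fraction coefficients are [-23/24, -642/115, 155811/24610].


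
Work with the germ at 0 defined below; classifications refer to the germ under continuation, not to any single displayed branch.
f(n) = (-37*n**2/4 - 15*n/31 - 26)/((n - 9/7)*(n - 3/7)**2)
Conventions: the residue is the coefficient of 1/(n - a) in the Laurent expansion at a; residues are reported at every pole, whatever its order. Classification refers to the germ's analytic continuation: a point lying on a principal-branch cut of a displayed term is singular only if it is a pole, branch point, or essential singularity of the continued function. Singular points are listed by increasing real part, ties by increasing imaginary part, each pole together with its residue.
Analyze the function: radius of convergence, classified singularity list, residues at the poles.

Denominator factor (n - 9/7): pole of order 1 at 9/7, modulus 9/7.
Denominator factor (n - 3/7)^2: pole of order 2 at 3/7, modulus 3/7.
The radius of convergence is the smallest modulus among the singular points: 3/7.
At the order-2 pole 3/7 set g(n) = (n - (3/7))^2*f(n) = (-37*n**2/4 - 15*n/31 - 26)/(n - 9/7).
Order-2 pole: residue = g'(a); g'(3/7) = 213371/4464, so the residue is 213371/4464.
At the order-1 pole 9/7 set g(n) = (n - (9/7))*f(n) = (-37*n**2/4 - 15*n/31 - 26)/(n - 3/7)**2.
Simple pole: residue = g(a) at a = 9/7, which is -254663/4464.
List the singular points by increasing real part (a conjugate pair: the negative imaginary part first).

Radius of convergence at 0: 3/7.
At 3/7: a pole of order 2; residue 213371/4464.
At 9/7: a pole of order 1; residue -254663/4464.


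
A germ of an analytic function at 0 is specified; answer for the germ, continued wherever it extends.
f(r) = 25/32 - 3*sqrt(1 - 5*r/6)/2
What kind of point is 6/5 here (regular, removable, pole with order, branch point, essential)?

The term (-3/2)*sqrt(1 - r/(6/5)) has argument 1 - 6/5/(6/5) = 0 at 6/5: a square-root (algebraic, two-sheeted) branch point; the remaining terms are analytic or single-valued there.

The point is an algebraic (square-root) branch point.


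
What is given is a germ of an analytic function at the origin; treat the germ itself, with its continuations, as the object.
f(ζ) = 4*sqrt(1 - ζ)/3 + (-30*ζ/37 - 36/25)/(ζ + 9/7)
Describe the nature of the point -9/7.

The point is a pole of order 1.

The denominator factor ζ + 9/7 vanishes at -9/7 and appears to the power 1; the numerator there equals -2574/6475, nonzero, and no other factor vanishes.
The branch terms are analytic at this point.
Hence a pole whose order is the multiplicity, 1.


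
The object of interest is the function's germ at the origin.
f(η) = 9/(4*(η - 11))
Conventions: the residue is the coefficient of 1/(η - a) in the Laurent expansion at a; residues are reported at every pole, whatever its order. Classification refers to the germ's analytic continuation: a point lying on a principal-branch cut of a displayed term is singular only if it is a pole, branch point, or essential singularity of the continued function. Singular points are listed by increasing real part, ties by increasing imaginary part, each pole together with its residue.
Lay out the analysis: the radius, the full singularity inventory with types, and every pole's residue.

Radius of convergence at 0: 11.
At 11: a pole of order 1; residue 9/4.

Denominator factor (η - 11): pole of order 1 at 11, modulus 11.
The radius of convergence is the smallest modulus among the singular points: 11.
At the order-1 pole 11 set g(η) = (η - (11))*f(η) = 9/4.
Simple pole: residue = g(a) at a = 11, which is 9/4.


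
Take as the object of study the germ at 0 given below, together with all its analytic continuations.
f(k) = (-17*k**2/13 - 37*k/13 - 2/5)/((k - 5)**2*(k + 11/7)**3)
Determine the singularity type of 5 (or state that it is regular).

The point is a pole of order 2.

The denominator factor k - 5 vanishes at 5 and appears to the power 2; the numerator there equals -3076/65, nonzero, and no other factor vanishes.
Hence a pole whose order is the multiplicity, 2.


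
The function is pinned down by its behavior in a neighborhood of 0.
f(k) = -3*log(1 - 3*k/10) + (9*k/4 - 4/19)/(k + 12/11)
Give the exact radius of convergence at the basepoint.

The radius of convergence is 12/11.

Denominator factor (k + 12/11): pole of order 1 at -12/11, modulus 12/11.
Branch term (-3)*log(1 - k/(10/3)): its argument vanishes at k = 10/3, a logarithmic branch point, modulus 10/3.
The radius of convergence is the smallest modulus among the singular points: 12/11.


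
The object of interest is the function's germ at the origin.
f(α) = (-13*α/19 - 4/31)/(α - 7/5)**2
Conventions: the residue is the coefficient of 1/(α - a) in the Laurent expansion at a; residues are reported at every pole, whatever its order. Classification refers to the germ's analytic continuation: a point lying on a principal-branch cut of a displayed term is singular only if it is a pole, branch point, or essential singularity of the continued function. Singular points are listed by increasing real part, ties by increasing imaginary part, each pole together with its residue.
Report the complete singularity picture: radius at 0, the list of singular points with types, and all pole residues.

Denominator factor (α - 7/5)^2: pole of order 2 at 7/5, modulus 7/5.
The radius of convergence is the smallest modulus among the singular points: 7/5.
At the order-2 pole 7/5 set g(α) = (α - (7/5))^2*f(α) = -13*α/19 - 4/31.
Order-2 pole: residue = g'(a); g'(7/5) = -13/19, so the residue is -13/19.

Radius of convergence at 0: 7/5.
At 7/5: a pole of order 2; residue -13/19.


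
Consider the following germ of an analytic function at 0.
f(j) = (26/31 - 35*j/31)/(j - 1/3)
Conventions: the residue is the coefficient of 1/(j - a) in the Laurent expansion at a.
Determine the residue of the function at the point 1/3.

The residue is 43/93.

At the order-1 pole 1/3 set g(j) = (j - (1/3))*f(j) = 26/31 - 35*j/31.
Simple pole: residue = g(a) at a = 1/3, which is 43/93.


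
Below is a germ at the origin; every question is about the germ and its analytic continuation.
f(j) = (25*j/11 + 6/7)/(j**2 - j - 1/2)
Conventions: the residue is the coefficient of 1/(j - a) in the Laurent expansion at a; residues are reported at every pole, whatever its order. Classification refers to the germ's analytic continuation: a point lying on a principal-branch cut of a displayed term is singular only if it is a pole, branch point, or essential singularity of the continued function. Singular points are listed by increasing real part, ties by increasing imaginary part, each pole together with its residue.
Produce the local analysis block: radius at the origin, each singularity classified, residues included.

Radius of convergence at 0: -1/2 + (1/2)*sqrt(3).
At 1/2 - (1/2)*sqrt(3): a pole of order 1; residue 25/22 - (307/462)*sqrt(3).
At 1/2 + (1/2)*sqrt(3): a pole of order 1; residue 25/22 + (307/462)*sqrt(3).

Denominator factor (j**2 - j - 1/2): discriminant 3, real irrational roots 1/2 + (1/2)*sqrt(3) and 1/2 - (1/2)*sqrt(3); poles of order 1, moduli 1/2 + (1/2)*sqrt(3) and -1/2 + (1/2)*sqrt(3).
The radius of convergence is the smallest modulus among the singular points: -1/2 + (1/2)*sqrt(3).
The factor j**2 - j - 1/2 splits as (j - a)(j - a') with a = 1/2 - (1/2)*sqrt(3), a' = 1/2 + (1/2)*sqrt(3). At the order-1 pole a set g(j) = (j - a)*f(j) = [25*j/11 + 6/7] / (j - a').
Simple pole: residue = g(a) at a = 1/2 - (1/2)*sqrt(3), which is 25/22 - (307/462)*sqrt(3).
The factor j**2 - j - 1/2 splits as (j - a)(j - a') with a = 1/2 + (1/2)*sqrt(3), a' = 1/2 - (1/2)*sqrt(3). At the order-1 pole a set g(j) = (j - a)*f(j) = [25*j/11 + 6/7] / (j - a').
Simple pole: residue = g(a) at a = 1/2 + (1/2)*sqrt(3), which is 25/22 + (307/462)*sqrt(3).
List the singular points by increasing real part (a conjugate pair: the negative imaginary part first).


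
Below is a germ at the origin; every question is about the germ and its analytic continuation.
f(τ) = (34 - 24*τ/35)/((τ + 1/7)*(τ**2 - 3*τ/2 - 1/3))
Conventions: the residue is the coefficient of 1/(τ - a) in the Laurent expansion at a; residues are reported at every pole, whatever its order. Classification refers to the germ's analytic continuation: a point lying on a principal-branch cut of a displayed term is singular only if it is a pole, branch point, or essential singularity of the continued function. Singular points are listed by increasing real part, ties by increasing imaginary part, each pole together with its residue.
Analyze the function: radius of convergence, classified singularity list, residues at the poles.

Radius of convergence at 0: 1/7.
At 3/4 - (1/12)*sqrt(129): a pole of order 1; residue 25062/145 + (89706/6235)*sqrt(129).
At -1/7: a pole of order 1; residue -50124/145.
At 3/4 + (1/12)*sqrt(129): a pole of order 1; residue 25062/145 - (89706/6235)*sqrt(129).

Denominator factor (τ + 1/7): pole of order 1 at -1/7, modulus 1/7.
Denominator factor (τ**2 - 3*τ/2 - 1/3): discriminant 43/12, real irrational roots 3/4 + (1/12)*sqrt(129) and 3/4 - (1/12)*sqrt(129); poles of order 1, moduli 3/4 + (1/12)*sqrt(129) and -3/4 + (1/12)*sqrt(129).
The radius of convergence is the smallest modulus among the singular points: 1/7.
The factor τ**2 - 3*τ/2 - 1/3 splits as (τ - a)(τ - a') with a = 3/4 - (1/12)*sqrt(129), a' = 3/4 + (1/12)*sqrt(129). At the order-1 pole a set g(τ) = (τ - a)*f(τ) = [(34 - 24*τ/35)/(τ + 1/7)] / (τ - a').
Simple pole: residue = g(a) at a = 3/4 - (1/12)*sqrt(129), which is 25062/145 + (89706/6235)*sqrt(129).
At the order-1 pole -1/7 set g(τ) = (τ - (-1/7))*f(τ) = (34 - 24*τ/35)/(τ**2 - 3*τ/2 - 1/3).
Simple pole: residue = g(a) at a = -1/7, which is -50124/145.
The factor τ**2 - 3*τ/2 - 1/3 splits as (τ - a)(τ - a') with a = 3/4 + (1/12)*sqrt(129), a' = 3/4 - (1/12)*sqrt(129). At the order-1 pole a set g(τ) = (τ - a)*f(τ) = [(34 - 24*τ/35)/(τ + 1/7)] / (τ - a').
Simple pole: residue = g(a) at a = 3/4 + (1/12)*sqrt(129), which is 25062/145 - (89706/6235)*sqrt(129).
List the singular points by increasing real part (a conjugate pair: the negative imaginary part first).


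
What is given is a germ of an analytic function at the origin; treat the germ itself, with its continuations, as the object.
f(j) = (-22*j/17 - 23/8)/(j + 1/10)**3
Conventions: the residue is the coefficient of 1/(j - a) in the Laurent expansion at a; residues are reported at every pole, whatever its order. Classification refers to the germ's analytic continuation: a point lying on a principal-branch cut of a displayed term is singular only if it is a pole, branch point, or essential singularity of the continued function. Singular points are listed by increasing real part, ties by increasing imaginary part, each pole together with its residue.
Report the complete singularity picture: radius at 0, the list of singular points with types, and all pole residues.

Denominator factor (j + 1/10)^3: pole of order 3 at -1/10, modulus 1/10.
The radius of convergence is the smallest modulus among the singular points: 1/10.
At the order-3 pole -1/10 set g(j) = (j - (-1/10))^3*f(j) = -22*j/17 - 23/8.
Order-3 pole: residue = g''(a)/2; g''(-1/10) = 0, so the residue is 0.

Radius of convergence at 0: 1/10.
At -1/10: a pole of order 3; residue 0.


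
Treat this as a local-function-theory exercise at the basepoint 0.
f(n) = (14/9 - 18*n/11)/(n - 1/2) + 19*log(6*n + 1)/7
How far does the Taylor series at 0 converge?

Denominator factor (n - 1/2): pole of order 1 at 1/2, modulus 1/2.
Branch term (19/7)*log(1 - n/(-1/6)): its argument vanishes at n = -1/6, a logarithmic branch point, modulus 1/6.
The radius of convergence is the smallest modulus among the singular points: 1/6.

The radius of convergence is 1/6.


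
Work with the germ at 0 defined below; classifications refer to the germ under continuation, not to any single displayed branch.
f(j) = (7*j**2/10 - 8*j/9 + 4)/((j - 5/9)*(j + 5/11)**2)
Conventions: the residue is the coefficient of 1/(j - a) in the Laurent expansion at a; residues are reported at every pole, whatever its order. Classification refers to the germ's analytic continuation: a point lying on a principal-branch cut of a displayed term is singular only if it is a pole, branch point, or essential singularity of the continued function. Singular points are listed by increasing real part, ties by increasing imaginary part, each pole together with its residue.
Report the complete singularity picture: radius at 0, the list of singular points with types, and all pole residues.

Denominator factor (j + 5/11)^2: pole of order 2 at -5/11, modulus 5/11.
Denominator factor (j - 5/9): pole of order 1 at 5/9, modulus 5/9.
The radius of convergence is the smallest modulus among the singular points: 5/11.
At the order-2 pole -5/11 set g(j) = (j - (-5/11))^2*f(j) = (7*j**2/10 - 8*j/9 + 4)/(j - 5/9).
Order-2 pole: residue = g'(a); g'(-5/11) = -58963/20000, so the residue is -58963/20000.
At the order-1 pole 5/9 set g(j) = (j - (5/9))*f(j) = (7*j**2/10 - 8*j/9 + 4)/(j + 5/11)**2.
Simple pole: residue = g(a) at a = 5/9, which is 72963/20000.
List the singular points by increasing real part (a conjugate pair: the negative imaginary part first).

Radius of convergence at 0: 5/11.
At -5/11: a pole of order 2; residue -58963/20000.
At 5/9: a pole of order 1; residue 72963/20000.


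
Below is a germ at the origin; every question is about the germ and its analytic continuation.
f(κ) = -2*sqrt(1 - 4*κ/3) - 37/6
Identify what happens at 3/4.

The term (-2)*sqrt(1 - κ/(3/4)) has argument 1 - 3/4/(3/4) = 0 at 3/4: a square-root (algebraic, two-sheeted) branch point; the remaining terms are analytic or single-valued there.

The point is an algebraic (square-root) branch point.


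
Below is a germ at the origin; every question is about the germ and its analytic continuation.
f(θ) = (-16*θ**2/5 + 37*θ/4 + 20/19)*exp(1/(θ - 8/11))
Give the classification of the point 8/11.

The point is an essential singularity.

The exponent 1/(θ - (8/11)) has a pole at 8/11, so exp(1/(θ - (8/11))) takes every nonzero value near it: an essential singularity (not a pole of any order).


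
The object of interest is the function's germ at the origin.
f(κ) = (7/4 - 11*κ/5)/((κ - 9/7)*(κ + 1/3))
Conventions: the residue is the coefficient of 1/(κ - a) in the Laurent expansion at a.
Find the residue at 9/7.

At the order-1 pole 9/7 set g(κ) = (κ - (9/7))*f(κ) = (7/4 - 11*κ/5)/(κ + 1/3).
Simple pole: residue = g(a) at a = 9/7, which is -453/680.

The residue is -453/680.


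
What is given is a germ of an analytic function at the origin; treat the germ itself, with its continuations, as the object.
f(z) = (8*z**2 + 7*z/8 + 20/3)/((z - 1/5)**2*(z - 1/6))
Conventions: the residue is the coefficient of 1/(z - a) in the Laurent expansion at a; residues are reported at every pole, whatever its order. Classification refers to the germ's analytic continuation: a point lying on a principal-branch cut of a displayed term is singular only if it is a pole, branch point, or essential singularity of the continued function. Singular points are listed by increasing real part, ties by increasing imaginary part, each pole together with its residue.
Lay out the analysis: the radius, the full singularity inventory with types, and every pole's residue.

Denominator factor (z - 1/5)^2: pole of order 2 at 1/5, modulus 1/5.
Denominator factor (z - 1/6): pole of order 1 at 1/6, modulus 1/6.
The radius of convergence is the smallest modulus among the singular points: 1/6.
At the order-1 pole 1/6 set g(z) = (z - (1/6))*f(z) = (8*z**2 + 7*z/8 + 20/3)/(z - 1/5)**2.
Simple pole: residue = g(a) at a = 1/6, which is 25325/4.
At the order-2 pole 1/5 set g(z) = (z - (1/5))^2*f(z) = (8*z**2 + 7*z/8 + 20/3)/(z - 1/6).
Order-2 pole: residue = g'(a); g'(1/5) = -25293/4, so the residue is -25293/4.
List the singular points by increasing real part (a conjugate pair: the negative imaginary part first).

Radius of convergence at 0: 1/6.
At 1/6: a pole of order 1; residue 25325/4.
At 1/5: a pole of order 2; residue -25293/4.


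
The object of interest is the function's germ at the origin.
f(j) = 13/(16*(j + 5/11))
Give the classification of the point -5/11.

The denominator factor j + 5/11 vanishes at -5/11 and appears to the power 1; the numerator there equals 13/16, nonzero, and no other factor vanishes.
Hence a pole whose order is the multiplicity, 1.

The point is a pole of order 1.


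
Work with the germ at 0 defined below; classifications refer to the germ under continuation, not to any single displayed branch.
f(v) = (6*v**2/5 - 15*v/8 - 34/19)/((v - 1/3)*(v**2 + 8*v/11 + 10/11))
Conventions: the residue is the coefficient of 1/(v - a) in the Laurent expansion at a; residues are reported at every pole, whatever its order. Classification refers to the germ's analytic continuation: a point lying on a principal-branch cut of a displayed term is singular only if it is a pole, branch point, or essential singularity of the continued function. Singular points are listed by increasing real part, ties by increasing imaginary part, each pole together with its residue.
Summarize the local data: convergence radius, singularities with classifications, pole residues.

Denominator factor (v - 1/3): pole of order 1 at 1/3, modulus 1/3.
Denominator factor (v**2 + 8*v/11 + 10/11): discriminant -376/121, complex-conjugate roots (-4/11) + ((1/11)*sqrt(94))*i and (-4/11) - ((1/11)*sqrt(94))*i; poles of order 1, moduli (1/11)*sqrt(110) and (1/11)*sqrt(110).
The radius of convergence is the smallest modulus among the singular points: 1/3.
The factor v**2 + 8*v/11 + 10/11 splits as (v - a)(v - a') with a = (-4/11) - ((1/11)*sqrt(94))*i, a' = (-4/11) + ((1/11)*sqrt(94))*i. At the order-1 pole a set g(v) = (v - a)*f(v) = [(6*v**2/5 - 15*v/8 - 34/19)/(v - 1/3)] / (v - a').
Simple pole: residue = g(a) at a = (-4/11) - ((1/11)*sqrt(94))*i, which is (285633/190000) - ((340761/8930000)*sqrt(94))*i.
The factor v**2 + 8*v/11 + 10/11 splits as (v - a)(v - a') with a = (-4/11) + ((1/11)*sqrt(94))*i, a' = (-4/11) - ((1/11)*sqrt(94))*i. At the order-1 pole a set g(v) = (v - a)*f(v) = [(6*v**2/5 - 15*v/8 - 34/19)/(v - 1/3)] / (v - a').
Simple pole: residue = g(a) at a = (-4/11) + ((1/11)*sqrt(94))*i, which is (285633/190000) + ((340761/8930000)*sqrt(94))*i.
At the order-1 pole 1/3 set g(v) = (v - (1/3))*f(v) = (6*v**2/5 - 15*v/8 - 34/19)/(v**2 + 8*v/11 + 10/11).
Simple pole: residue = g(a) at a = 1/3, which is -171633/95000.
List the singular points by increasing real part (a conjugate pair: the negative imaginary part first).

Radius of convergence at 0: 1/3.
At (-4/11) - ((1/11)*sqrt(94))*i: a pole of order 1; residue (285633/190000) - ((340761/8930000)*sqrt(94))*i.
At (-4/11) + ((1/11)*sqrt(94))*i: a pole of order 1; residue (285633/190000) + ((340761/8930000)*sqrt(94))*i.
At 1/3: a pole of order 1; residue -171633/95000.


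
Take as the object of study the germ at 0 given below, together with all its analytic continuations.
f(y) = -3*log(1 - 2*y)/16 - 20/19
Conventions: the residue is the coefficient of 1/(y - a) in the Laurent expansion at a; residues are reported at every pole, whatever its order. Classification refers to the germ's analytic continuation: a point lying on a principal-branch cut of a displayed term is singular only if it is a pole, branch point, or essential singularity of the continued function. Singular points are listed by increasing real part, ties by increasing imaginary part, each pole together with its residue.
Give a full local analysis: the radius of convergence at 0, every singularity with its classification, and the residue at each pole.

Radius of convergence at 0: 1/2.
At 1/2: a logarithmic branch point.

Branch term (-3/16)*log(1 - y/(1/2)): its argument vanishes at y = 1/2, a logarithmic branch point, modulus 1/2.
The radius of convergence is the smallest modulus among the singular points: 1/2.


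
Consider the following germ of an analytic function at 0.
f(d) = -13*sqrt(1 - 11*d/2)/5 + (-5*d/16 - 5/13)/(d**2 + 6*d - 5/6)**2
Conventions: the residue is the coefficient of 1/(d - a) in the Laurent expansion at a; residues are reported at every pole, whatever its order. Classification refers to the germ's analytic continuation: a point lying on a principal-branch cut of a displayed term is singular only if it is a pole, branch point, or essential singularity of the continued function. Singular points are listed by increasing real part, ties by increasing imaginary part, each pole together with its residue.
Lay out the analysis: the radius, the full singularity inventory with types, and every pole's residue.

Radius of convergence at 0: -3 + (1/6)*sqrt(354).
At -3 - (1/6)*sqrt(354): a pole of order 2; residue (345/1448096)*sqrt(354).
At -3 + (1/6)*sqrt(354): a pole of order 2; residue -(345/1448096)*sqrt(354).
At 2/11: an algebraic (square-root) branch point.

Denominator factor (d**2 + 6*d - 5/6)^2: discriminant 118/3, real irrational roots -3 + (1/6)*sqrt(354) and -3 - (1/6)*sqrt(354); poles of order 2, moduli -3 + (1/6)*sqrt(354) and 3 + (1/6)*sqrt(354).
Branch term (-13/5)*sqrt(1 - d/(2/11)): its argument vanishes at d = 2/11, a square-root branch point, modulus 2/11.
The radius of convergence is the smallest modulus among the singular points: -3 + (1/6)*sqrt(354).
The branch term is analytic at -3 - (1/6)*sqrt(354) and contributes nothing to the residue; only the rational part matters.
The factor d**2 + 6*d - 5/6 splits as (d - a)(d - a') with a = -3 - (1/6)*sqrt(354), a' = -3 + (1/6)*sqrt(354). At the order-2 pole a set g(d) = (d - a)^2*(rational part) = [-5*d/16 - 5/13] / (d - a')^2.
Order-2 pole: residue = g'(a); g'(-3 - (1/6)*sqrt(354)) = (345/1448096)*sqrt(354), so the residue is (345/1448096)*sqrt(354).
The branch term is analytic at -3 + (1/6)*sqrt(354) and contributes nothing to the residue; only the rational part matters.
The factor d**2 + 6*d - 5/6 splits as (d - a)(d - a') with a = -3 + (1/6)*sqrt(354), a' = -3 - (1/6)*sqrt(354). At the order-2 pole a set g(d) = (d - a)^2*(rational part) = [-5*d/16 - 5/13] / (d - a')^2.
Order-2 pole: residue = g'(a); g'(-3 + (1/6)*sqrt(354)) = -(345/1448096)*sqrt(354), so the residue is -(345/1448096)*sqrt(354).
List the singular points by increasing real part (a conjugate pair: the negative imaginary part first).


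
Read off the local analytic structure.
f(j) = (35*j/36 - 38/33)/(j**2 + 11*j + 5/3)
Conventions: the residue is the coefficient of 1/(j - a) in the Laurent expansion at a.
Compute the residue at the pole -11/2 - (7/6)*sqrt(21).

The residue is 35/72 + (5147/38808)*sqrt(21).

The factor j**2 + 11*j + 5/3 splits as (j - a)(j - a') with a = -11/2 - (7/6)*sqrt(21), a' = -11/2 + (7/6)*sqrt(21). At the order-1 pole a set g(j) = (j - a)*f(j) = [35*j/36 - 38/33] / (j - a').
Simple pole: residue = g(a) at a = -11/2 - (7/6)*sqrt(21), which is 35/72 + (5147/38808)*sqrt(21).


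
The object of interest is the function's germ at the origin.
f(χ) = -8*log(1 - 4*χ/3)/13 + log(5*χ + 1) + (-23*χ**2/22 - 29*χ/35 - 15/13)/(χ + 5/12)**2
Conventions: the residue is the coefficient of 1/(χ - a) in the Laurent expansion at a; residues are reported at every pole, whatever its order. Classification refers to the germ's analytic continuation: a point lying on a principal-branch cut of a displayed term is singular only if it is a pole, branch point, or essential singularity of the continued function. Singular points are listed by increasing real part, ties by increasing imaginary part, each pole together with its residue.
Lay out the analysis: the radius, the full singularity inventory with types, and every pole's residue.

Denominator factor (χ + 5/12)^2: pole of order 2 at -5/12, modulus 5/12.
Branch term (-8/13)*log(1 - χ/(3/4)): its argument vanishes at χ = 3/4, a logarithmic branch point, modulus 3/4.
Branch term (1)*log(1 - χ/(-1/5)): its argument vanishes at χ = -1/5, a logarithmic branch point, modulus 1/5.
The radius of convergence is the smallest modulus among the singular points: 1/5.
The branch terms are analytic at -5/12 and contribute nothing to the residue; only the rational part matters.
At the order-2 pole -5/12 set g(χ) = (χ - (-5/12))^2*(rational part) = -23*χ**2/22 - 29*χ/35 - 15/13.
Order-2 pole: residue = g'(a); g'(-5/12) = 197/4620, so the residue is 197/4620.
List the singular points by increasing real part (a conjugate pair: the negative imaginary part first).

Radius of convergence at 0: 1/5.
At -5/12: a pole of order 2; residue 197/4620.
At -1/5: a logarithmic branch point.
At 3/4: a logarithmic branch point.


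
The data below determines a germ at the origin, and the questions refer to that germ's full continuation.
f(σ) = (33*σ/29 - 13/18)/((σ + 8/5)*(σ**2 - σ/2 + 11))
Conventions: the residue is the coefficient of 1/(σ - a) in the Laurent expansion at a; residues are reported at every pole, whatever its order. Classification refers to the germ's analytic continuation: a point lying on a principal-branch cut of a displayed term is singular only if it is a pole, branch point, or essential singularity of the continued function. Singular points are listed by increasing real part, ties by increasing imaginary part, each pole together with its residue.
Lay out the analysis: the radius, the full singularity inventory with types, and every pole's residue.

Denominator factor (σ**2 - σ/2 + 11): discriminant -175/4, complex-conjugate roots (1/4) + ((5/4)*sqrt(7))*i and (1/4) - ((5/4)*sqrt(7))*i; poles of order 1, moduli sqrt(11) and sqrt(11).
Denominator factor (σ + 8/5): pole of order 1 at -8/5, modulus 8/5.
The radius of convergence is the smallest modulus among the singular points: 8/5.
At the order-1 pole -8/5 set g(σ) = (σ - (-8/5))*f(σ) = (33*σ/29 - 13/18)/(σ**2 - σ/2 + 11).
Simple pole: residue = g(a) at a = -8/5, which is -33185/187398.
The factor σ**2 - σ/2 + 11 splits as (σ - a)(σ - a') with a = (1/4) - ((5/4)*sqrt(7))*i, a' = (1/4) + ((5/4)*sqrt(7))*i. At the order-1 pole a set g(σ) = (σ - a)*f(σ) = [(33*σ/29 - 13/18)/(σ + 8/5)] / (σ - a').
Simple pole: residue = g(a) at a = (1/4) - ((5/4)*sqrt(7))*i, which is (33185/374796) + ((121483/2623572)*sqrt(7))*i.
The factor σ**2 - σ/2 + 11 splits as (σ - a)(σ - a') with a = (1/4) + ((5/4)*sqrt(7))*i, a' = (1/4) - ((5/4)*sqrt(7))*i. At the order-1 pole a set g(σ) = (σ - a)*f(σ) = [(33*σ/29 - 13/18)/(σ + 8/5)] / (σ - a').
Simple pole: residue = g(a) at a = (1/4) + ((5/4)*sqrt(7))*i, which is (33185/374796) - ((121483/2623572)*sqrt(7))*i.
List the singular points by increasing real part (a conjugate pair: the negative imaginary part first).

Radius of convergence at 0: 8/5.
At -8/5: a pole of order 1; residue -33185/187398.
At (1/4) - ((5/4)*sqrt(7))*i: a pole of order 1; residue (33185/374796) + ((121483/2623572)*sqrt(7))*i.
At (1/4) + ((5/4)*sqrt(7))*i: a pole of order 1; residue (33185/374796) - ((121483/2623572)*sqrt(7))*i.


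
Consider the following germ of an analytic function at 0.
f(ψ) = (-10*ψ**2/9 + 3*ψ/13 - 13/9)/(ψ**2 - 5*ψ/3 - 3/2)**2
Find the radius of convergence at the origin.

The radius of convergence is -5/6 + (1/6)*sqrt(79).

Denominator factor (ψ**2 - 5*ψ/3 - 3/2)^2: discriminant 79/9, real irrational roots 5/6 + (1/6)*sqrt(79) and 5/6 - (1/6)*sqrt(79); poles of order 2, moduli 5/6 + (1/6)*sqrt(79) and -5/6 + (1/6)*sqrt(79).
The radius of convergence is the smallest modulus among the singular points: -5/6 + (1/6)*sqrt(79).


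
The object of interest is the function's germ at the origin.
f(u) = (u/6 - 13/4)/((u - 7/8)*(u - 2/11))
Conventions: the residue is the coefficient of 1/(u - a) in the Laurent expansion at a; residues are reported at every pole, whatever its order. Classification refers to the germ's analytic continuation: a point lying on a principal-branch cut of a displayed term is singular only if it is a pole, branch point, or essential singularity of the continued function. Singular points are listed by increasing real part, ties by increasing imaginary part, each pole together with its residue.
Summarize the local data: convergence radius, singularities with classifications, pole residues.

Radius of convergence at 0: 2/11.
At 2/11: a pole of order 1; residue 850/183.
At 7/8: a pole of order 1; residue -1639/366.

Denominator factor (u - 7/8): pole of order 1 at 7/8, modulus 7/8.
Denominator factor (u - 2/11): pole of order 1 at 2/11, modulus 2/11.
The radius of convergence is the smallest modulus among the singular points: 2/11.
At the order-1 pole 2/11 set g(u) = (u - (2/11))*f(u) = (u/6 - 13/4)/(u - 7/8).
Simple pole: residue = g(a) at a = 2/11, which is 850/183.
At the order-1 pole 7/8 set g(u) = (u - (7/8))*f(u) = (u/6 - 13/4)/(u - 2/11).
Simple pole: residue = g(a) at a = 7/8, which is -1639/366.
List the singular points by increasing real part (a conjugate pair: the negative imaginary part first).


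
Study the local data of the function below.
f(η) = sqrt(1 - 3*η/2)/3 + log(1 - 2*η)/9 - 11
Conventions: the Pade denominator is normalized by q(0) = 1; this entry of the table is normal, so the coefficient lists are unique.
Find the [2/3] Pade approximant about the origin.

Taylor coefficients needed (expand at 0): a_0 = -32/3, a_1 = -17/36, a_2 = -91/288, a_3 = -1267/3456, a_4 = -9407/18432, a_5 = -287659/368640.
Write the denominator as Q(η) = 1 + q1*η + q2*η^2 + q3*η^3. Requiring Q*f - P = O(η^6) with deg P <= 2 kills the coefficients of η^3..η^5 in Q*f:
  η^3: a_3 + q1*a_2 + q2*a_1 + q3*a_0 = 0, i.e. -1267/3456 + (-91/288)*q1 + (-17/36)*q2 + (-32/3)*q3 = 0.
  η^4: a_4 + q1*a_3 + q2*a_2 + q3*a_1 = 0, i.e. -9407/18432 + (-1267/3456)*q1 + (-91/288)*q2 + (-17/36)*q3 = 0.
  η^5: a_5 + q1*a_4 + q2*a_3 + q3*a_2 = 0, i.e. -287659/368640 + (-9407/18432)*q1 + (-1267/3456)*q2 + (-91/288)*q3 = 0.
Solving this linear system: q1 = -4843521493/2154533520, q2 = 17441489299/17236268160, q3 = -1040346163/82734087168.
The numerator is Q*f truncated at degree 2: P0 = a_0 = -32/3; P1 = a_1 + q1*a_0 = 12661702663/538633380; P2 = a_2 + q1*a_1 + q2*a_0 = -779359439761/77563206720.

The Pade approximant has numerator coefficients [-32/3, 12661702663/538633380, -779359439761/77563206720]; denominator coefficients [1, -4843521493/2154533520, 17441489299/17236268160, -1040346163/82734087168].


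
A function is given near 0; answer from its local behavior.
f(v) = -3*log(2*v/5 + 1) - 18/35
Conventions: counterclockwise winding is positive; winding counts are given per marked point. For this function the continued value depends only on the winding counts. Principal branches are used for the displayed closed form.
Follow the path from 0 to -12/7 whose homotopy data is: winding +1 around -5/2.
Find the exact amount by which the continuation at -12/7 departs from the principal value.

The rational part is single-valued and drops out of the difference; each branch term changes only by its own monodromy.
(-3)*log(1 - v/(-5/2)): each positive loop around -5/2 adds 2*pi*i to the log, so winding +1 contributes (-3)*(1)*2*pi*i = -(6)*pi*i.
Summing the contributions at v = -12/7 gives -(6)*pi*i.

Continued minus principal equals -(6)*pi*i.


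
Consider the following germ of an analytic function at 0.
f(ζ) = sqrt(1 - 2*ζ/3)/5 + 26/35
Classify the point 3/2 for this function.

The point is an algebraic (square-root) branch point.

The term (1/5)*sqrt(1 - ζ/(3/2)) has argument 1 - 3/2/(3/2) = 0 at 3/2: a square-root (algebraic, two-sheeted) branch point; the remaining terms are analytic or single-valued there.


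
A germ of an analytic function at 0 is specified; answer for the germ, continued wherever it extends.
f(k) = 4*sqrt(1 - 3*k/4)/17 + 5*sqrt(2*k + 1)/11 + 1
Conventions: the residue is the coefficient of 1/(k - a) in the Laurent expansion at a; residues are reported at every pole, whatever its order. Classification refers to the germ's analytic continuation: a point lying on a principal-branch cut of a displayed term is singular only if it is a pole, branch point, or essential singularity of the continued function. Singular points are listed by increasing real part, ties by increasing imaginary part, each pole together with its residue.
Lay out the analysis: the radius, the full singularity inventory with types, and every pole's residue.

Radius of convergence at 0: 1/2.
At -1/2: an algebraic (square-root) branch point.
At 4/3: an algebraic (square-root) branch point.

Branch term (5/11)*sqrt(1 - k/(-1/2)): its argument vanishes at k = -1/2, a square-root branch point, modulus 1/2.
Branch term (4/17)*sqrt(1 - k/(4/3)): its argument vanishes at k = 4/3, a square-root branch point, modulus 4/3.
The radius of convergence is the smallest modulus among the singular points: 1/2.
List the singular points by increasing real part (a conjugate pair: the negative imaginary part first).


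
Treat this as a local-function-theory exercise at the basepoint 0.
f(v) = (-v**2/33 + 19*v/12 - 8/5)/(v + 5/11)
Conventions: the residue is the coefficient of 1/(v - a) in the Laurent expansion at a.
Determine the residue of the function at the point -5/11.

At the order-1 pole -5/11 set g(v) = (v - (-5/11))*f(v) = -v**2/33 + 19*v/12 - 8/5.
Simple pole: residue = g(a) at a = -5/11, which is -61917/26620.

The residue is -61917/26620.


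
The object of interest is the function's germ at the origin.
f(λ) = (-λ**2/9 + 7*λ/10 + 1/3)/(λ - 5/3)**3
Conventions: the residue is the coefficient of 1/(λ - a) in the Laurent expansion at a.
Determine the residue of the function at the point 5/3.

The residue is -1/9.

At the order-3 pole 5/3 set g(λ) = (λ - (5/3))^3*f(λ) = -λ**2/9 + 7*λ/10 + 1/3.
Order-3 pole: residue = g''(a)/2; g''(5/3) = -2/9, so the residue is -1/9.


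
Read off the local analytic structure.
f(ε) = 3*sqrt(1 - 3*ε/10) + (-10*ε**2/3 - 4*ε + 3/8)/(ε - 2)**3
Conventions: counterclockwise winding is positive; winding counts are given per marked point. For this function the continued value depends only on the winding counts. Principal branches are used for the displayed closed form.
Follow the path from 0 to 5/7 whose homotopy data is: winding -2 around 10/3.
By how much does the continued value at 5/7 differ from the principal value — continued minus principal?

Continued minus principal equals 0.

The rational part is single-valued and drops out of the difference; each branch term changes only by its own monodromy.
(3)*sqrt(1 - ε/(10/3)): winding -2 is even, the square root returns to the same sheet, contribution 0.
Summing the contributions at ε = 5/7 gives 0.


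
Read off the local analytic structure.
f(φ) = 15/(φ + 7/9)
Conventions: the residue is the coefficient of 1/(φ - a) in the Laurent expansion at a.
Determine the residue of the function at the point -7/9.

The residue is 15.

At the order-1 pole -7/9 set g(φ) = (φ - (-7/9))*f(φ) = 15.
Simple pole: residue = g(a) at a = -7/9, which is 15.


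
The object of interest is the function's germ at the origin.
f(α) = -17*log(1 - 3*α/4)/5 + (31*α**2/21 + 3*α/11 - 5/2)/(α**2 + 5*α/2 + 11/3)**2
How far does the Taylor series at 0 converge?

The radius of convergence is 4/3.

Denominator factor (α**2 + 5*α/2 + 11/3)^2: discriminant -101/12, complex-conjugate roots (-5/4) + ((1/12)*sqrt(303))*i and (-5/4) - ((1/12)*sqrt(303))*i; poles of order 2, moduli (1/3)*sqrt(33) and (1/3)*sqrt(33).
Branch term (-17/5)*log(1 - α/(4/3)): its argument vanishes at α = 4/3, a logarithmic branch point, modulus 4/3.
The radius of convergence is the smallest modulus among the singular points: 4/3.


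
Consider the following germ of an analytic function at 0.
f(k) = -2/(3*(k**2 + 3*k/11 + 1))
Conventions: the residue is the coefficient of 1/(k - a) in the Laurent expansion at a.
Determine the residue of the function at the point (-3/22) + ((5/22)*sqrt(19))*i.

The residue is ((22/285)*sqrt(19))*i.

The factor k**2 + 3*k/11 + 1 splits as (k - a)(k - a') with a = (-3/22) + ((5/22)*sqrt(19))*i, a' = (-3/22) - ((5/22)*sqrt(19))*i. At the order-1 pole a set g(k) = (k - a)*f(k) = [-2/3] / (k - a').
Simple pole: residue = g(a) at a = (-3/22) + ((5/22)*sqrt(19))*i, which is ((22/285)*sqrt(19))*i.


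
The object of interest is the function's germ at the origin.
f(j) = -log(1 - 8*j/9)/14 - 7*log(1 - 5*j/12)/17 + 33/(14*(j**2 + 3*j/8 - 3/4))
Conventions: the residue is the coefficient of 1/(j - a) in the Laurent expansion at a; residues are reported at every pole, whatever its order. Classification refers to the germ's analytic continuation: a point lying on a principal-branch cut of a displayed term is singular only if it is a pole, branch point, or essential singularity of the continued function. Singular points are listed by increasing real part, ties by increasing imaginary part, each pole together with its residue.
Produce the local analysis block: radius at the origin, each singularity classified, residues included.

Denominator factor (j**2 + 3*j/8 - 3/4): discriminant 201/64, real irrational roots -3/16 + (1/16)*sqrt(201) and -3/16 - (1/16)*sqrt(201); poles of order 1, moduli -3/16 + (1/16)*sqrt(201) and 3/16 + (1/16)*sqrt(201).
Branch term (-1/14)*log(1 - j/(9/8)): its argument vanishes at j = 9/8, a logarithmic branch point, modulus 9/8.
Branch term (-7/17)*log(1 - j/(12/5)): its argument vanishes at j = 12/5, a logarithmic branch point, modulus 12/5.
The radius of convergence is the smallest modulus among the singular points: -3/16 + (1/16)*sqrt(201).
The branch terms are analytic at -3/16 - (1/16)*sqrt(201) and contribute nothing to the residue; only the rational part matters.
The factor j**2 + 3*j/8 - 3/4 splits as (j - a)(j - a') with a = -3/16 - (1/16)*sqrt(201), a' = -3/16 + (1/16)*sqrt(201). At the order-1 pole a set g(j) = (j - a)*(rational part) = [33/14] / (j - a').
Simple pole: residue = g(a) at a = -3/16 - (1/16)*sqrt(201), which is -(44/469)*sqrt(201).
The branch terms are analytic at -3/16 + (1/16)*sqrt(201) and contribute nothing to the residue; only the rational part matters.
The factor j**2 + 3*j/8 - 3/4 splits as (j - a)(j - a') with a = -3/16 + (1/16)*sqrt(201), a' = -3/16 - (1/16)*sqrt(201). At the order-1 pole a set g(j) = (j - a)*(rational part) = [33/14] / (j - a').
Simple pole: residue = g(a) at a = -3/16 + (1/16)*sqrt(201), which is (44/469)*sqrt(201).
List the singular points by increasing real part (a conjugate pair: the negative imaginary part first).

Radius of convergence at 0: -3/16 + (1/16)*sqrt(201).
At -3/16 - (1/16)*sqrt(201): a pole of order 1; residue -(44/469)*sqrt(201).
At -3/16 + (1/16)*sqrt(201): a pole of order 1; residue (44/469)*sqrt(201).
At 9/8: a logarithmic branch point.
At 12/5: a logarithmic branch point.
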